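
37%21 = 16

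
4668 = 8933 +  - 4265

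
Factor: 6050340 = 2^2*3^2*5^1*33613^1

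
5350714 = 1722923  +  3627791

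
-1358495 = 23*( - 59065 )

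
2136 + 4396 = 6532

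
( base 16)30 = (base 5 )143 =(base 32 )1G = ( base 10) 48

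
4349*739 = 3213911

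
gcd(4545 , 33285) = 15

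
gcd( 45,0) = 45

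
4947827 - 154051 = 4793776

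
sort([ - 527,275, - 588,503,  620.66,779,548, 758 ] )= [-588, - 527 , 275, 503,548,620.66, 758, 779 ] 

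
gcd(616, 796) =4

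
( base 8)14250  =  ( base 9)8583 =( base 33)5Q9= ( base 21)E6C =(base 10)6312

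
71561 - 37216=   34345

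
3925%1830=265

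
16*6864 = 109824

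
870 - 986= - 116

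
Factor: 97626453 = 3^1 * 41^1*793711^1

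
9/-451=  - 9/451 = - 0.02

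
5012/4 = 1253 = 1253.00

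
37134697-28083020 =9051677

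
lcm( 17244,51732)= 51732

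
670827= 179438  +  491389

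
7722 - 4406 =3316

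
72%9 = 0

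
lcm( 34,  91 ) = 3094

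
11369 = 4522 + 6847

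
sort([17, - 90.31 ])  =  [-90.31,17]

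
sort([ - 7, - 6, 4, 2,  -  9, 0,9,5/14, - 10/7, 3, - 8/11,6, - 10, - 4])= [ - 10,-9, - 7, - 6, - 4, - 10/7, - 8/11, 0, 5/14, 2, 3, 4,6, 9 ]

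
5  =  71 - 66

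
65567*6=393402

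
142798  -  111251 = 31547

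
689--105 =794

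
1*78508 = 78508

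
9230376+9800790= 19031166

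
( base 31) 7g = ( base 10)233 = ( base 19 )C5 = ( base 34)6t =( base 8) 351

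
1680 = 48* 35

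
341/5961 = 341/5961 = 0.06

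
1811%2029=1811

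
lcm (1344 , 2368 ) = 49728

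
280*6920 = 1937600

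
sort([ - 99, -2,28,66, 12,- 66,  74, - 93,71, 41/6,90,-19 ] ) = [-99, - 93,-66,-19,-2,41/6, 12, 28, 66 , 71,74,  90]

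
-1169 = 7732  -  8901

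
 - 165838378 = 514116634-679955012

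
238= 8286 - 8048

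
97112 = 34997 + 62115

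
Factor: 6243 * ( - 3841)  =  -3^1*23^1*167^1 * 2081^1 = -23979363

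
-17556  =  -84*209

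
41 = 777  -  736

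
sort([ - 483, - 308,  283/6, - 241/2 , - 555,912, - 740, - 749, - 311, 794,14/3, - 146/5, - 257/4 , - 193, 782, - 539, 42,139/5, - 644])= [-749, -740,-644, - 555, - 539,- 483 , - 311, - 308,-193,  -  241/2, - 257/4, - 146/5, 14/3,139/5,42, 283/6, 782, 794,912] 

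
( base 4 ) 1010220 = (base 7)15543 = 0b1000100101000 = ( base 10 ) 4392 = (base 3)20000200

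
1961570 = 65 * 30178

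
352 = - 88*( - 4) 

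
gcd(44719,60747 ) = 1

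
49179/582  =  84 + 1/2=84.50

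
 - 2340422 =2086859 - 4427281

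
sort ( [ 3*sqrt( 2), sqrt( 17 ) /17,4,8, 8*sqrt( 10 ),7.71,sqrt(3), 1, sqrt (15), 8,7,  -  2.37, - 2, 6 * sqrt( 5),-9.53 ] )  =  [-9.53, - 2.37,-2, sqrt( 17 ) /17,1,  sqrt ( 3), sqrt(15), 4, 3* sqrt(2 ),  7, 7.71,8,8,6*sqrt (5 ),  8*sqrt( 10 )]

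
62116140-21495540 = 40620600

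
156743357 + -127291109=29452248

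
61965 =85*729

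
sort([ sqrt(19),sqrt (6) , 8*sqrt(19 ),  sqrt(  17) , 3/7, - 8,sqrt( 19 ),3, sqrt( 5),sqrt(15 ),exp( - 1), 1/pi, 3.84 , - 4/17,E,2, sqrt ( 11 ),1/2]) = [  -  8, - 4/17,1/pi,exp( - 1), 3/7,1/2, 2,  sqrt(5 ),  sqrt( 6 ) , E,3,sqrt (11 ),  3.84,sqrt(15),sqrt(17 ), sqrt( 19),sqrt(19) , 8 *sqrt( 19 )]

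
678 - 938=-260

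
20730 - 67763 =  - 47033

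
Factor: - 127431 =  - 3^2*14159^1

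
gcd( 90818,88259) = 1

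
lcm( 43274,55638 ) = 389466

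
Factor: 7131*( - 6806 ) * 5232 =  - 253927721952=- 2^5*3^2*41^1*83^1*109^1*2377^1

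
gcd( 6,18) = 6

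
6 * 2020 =12120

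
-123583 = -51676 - 71907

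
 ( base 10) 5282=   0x14a2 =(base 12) 3082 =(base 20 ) d42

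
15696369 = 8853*1773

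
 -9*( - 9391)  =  84519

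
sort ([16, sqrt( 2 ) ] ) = [ sqrt( 2 ),16 ]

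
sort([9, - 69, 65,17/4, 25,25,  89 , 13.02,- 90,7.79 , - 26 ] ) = [ - 90,- 69,-26, 17/4, 7.79,  9,  13.02,25,25 , 65,89 ]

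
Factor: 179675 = 5^2*7187^1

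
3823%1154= 361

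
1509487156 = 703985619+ 805501537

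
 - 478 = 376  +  -854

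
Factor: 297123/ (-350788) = -2^(-2)*3^1*87697^(  -  1 )*99041^1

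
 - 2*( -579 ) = 1158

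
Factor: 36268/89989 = 2^2 * 9067^1*89989^ (- 1 ) 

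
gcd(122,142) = 2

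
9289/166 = 9289/166 = 55.96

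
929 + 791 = 1720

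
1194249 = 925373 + 268876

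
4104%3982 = 122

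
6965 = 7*995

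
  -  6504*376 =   -  2445504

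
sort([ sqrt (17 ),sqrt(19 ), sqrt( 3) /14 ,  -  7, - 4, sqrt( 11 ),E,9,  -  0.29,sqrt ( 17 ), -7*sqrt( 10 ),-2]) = [ - 7*sqrt(10 ), - 7, - 4, - 2, - 0.29, sqrt( 3 )/14 , E  ,  sqrt( 11),sqrt( 17),sqrt(17)  ,  sqrt (19 ),9]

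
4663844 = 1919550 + 2744294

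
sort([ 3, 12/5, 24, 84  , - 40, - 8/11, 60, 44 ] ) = [-40,  -  8/11 , 12/5, 3,24, 44, 60,84 ] 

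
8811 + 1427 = 10238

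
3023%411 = 146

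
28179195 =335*84117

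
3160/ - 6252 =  - 1 + 773/1563 = - 0.51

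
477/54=53/6 = 8.83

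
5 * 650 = 3250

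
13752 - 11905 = 1847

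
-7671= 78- 7749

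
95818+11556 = 107374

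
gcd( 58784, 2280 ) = 8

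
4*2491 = 9964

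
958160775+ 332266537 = 1290427312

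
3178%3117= 61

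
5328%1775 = 3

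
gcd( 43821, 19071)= 9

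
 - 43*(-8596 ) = 369628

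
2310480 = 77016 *30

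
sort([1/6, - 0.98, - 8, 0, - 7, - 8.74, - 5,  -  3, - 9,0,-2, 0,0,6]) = [ - 9, - 8.74, - 8, - 7, - 5, -3,-2, - 0.98 , 0,0, 0,0,1/6,6]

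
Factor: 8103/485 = 3^1*5^( - 1)*37^1*73^1*97^(-1 ) 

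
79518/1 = 79518= 79518.00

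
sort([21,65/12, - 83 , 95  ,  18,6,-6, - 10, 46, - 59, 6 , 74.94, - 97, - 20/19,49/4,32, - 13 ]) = [ - 97, - 83, - 59, - 13, - 10, -6,- 20/19,65/12, 6, 6, 49/4 , 18, 21,32,  46,  74.94 , 95]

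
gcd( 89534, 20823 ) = 1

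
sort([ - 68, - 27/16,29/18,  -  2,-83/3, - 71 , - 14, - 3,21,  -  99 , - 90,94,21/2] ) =[ - 99, - 90, - 71, - 68 , -83/3, - 14, - 3, - 2, - 27/16,29/18,21/2,21,94] 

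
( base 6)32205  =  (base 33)418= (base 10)4397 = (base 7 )15551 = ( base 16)112d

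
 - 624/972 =-1 + 29/81 = - 0.64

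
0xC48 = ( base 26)4GO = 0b110001001000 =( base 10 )3144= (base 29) 3lc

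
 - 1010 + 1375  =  365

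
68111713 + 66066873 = 134178586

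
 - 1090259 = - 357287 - 732972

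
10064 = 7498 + 2566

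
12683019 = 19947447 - 7264428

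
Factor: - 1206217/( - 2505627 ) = 3^( - 3) * 89^1*13553^1 *92801^( - 1) 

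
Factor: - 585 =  - 3^2*5^1*13^1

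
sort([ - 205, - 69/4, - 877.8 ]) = [ - 877.8, - 205, - 69/4 ]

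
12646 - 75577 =-62931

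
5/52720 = 1/10544 = 0.00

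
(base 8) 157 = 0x6f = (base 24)4F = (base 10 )111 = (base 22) 51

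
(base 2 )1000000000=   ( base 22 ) 116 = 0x200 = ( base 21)138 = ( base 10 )512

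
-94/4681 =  - 1+4587/4681 = - 0.02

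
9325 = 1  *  9325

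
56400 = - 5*( - 11280) 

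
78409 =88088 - 9679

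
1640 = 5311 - 3671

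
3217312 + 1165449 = 4382761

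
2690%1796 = 894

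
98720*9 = 888480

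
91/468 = 7/36 = 0.19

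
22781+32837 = 55618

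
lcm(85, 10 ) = 170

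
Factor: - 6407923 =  - 6407923^1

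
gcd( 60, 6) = 6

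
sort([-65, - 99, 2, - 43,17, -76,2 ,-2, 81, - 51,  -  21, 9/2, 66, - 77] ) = [ - 99,- 77, - 76, - 65, - 51, - 43, - 21, - 2,2, 2,  9/2 , 17, 66,81]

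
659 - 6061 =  - 5402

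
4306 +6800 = 11106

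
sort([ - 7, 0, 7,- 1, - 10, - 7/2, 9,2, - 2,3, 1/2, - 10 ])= [ - 10, - 10, - 7, - 7/2, - 2, - 1 , 0, 1/2, 2, 3, 7,9 ] 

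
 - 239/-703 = 239/703 = 0.34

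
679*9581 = 6505499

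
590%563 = 27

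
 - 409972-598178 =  - 1008150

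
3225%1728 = 1497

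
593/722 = 593/722 = 0.82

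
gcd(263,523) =1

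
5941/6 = 990 + 1/6= 990.17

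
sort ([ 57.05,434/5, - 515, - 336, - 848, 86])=[ - 848, - 515 , - 336, 57.05,86, 434/5 ]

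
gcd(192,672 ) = 96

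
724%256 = 212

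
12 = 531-519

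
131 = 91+40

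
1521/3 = 507 = 507.00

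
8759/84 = 8759/84 = 104.27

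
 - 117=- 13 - 104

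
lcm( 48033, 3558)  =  96066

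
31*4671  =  144801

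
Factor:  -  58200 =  - 2^3*3^1*5^2*97^1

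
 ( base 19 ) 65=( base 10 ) 119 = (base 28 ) 47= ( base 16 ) 77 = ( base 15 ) 7E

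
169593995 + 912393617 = 1081987612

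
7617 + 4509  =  12126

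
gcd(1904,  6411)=1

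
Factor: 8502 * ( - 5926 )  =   - 50382852=- 2^2*3^1 *13^1 * 109^1*2963^1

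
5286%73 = 30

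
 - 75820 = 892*( - 85 )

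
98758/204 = 49379/102 = 484.11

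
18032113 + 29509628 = 47541741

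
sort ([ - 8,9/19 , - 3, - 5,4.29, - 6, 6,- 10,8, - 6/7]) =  [ - 10  , - 8, - 6, - 5,- 3, - 6/7, 9/19, 4.29, 6,8]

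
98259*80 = 7860720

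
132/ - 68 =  - 33/17 = -1.94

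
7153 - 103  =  7050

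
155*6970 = 1080350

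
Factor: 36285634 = 2^1*7^1 *11^1*235621^1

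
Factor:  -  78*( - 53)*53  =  2^1*3^1 *13^1*53^2 = 219102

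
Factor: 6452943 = 3^1*7^1*307283^1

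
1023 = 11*93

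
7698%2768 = 2162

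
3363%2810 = 553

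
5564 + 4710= 10274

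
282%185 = 97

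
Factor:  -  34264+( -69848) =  - 104112 = - 2^4*  3^3*241^1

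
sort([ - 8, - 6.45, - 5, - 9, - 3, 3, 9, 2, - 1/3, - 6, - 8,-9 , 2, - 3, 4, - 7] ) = [  -  9,- 9, - 8, - 8, - 7,-6.45, -6, - 5, - 3,- 3 , - 1/3, 2, 2, 3, 4, 9 ]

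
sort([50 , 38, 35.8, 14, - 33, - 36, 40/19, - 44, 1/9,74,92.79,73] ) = [ - 44, -36,-33 , 1/9,  40/19,14,35.8,38, 50,  73,74,92.79 ] 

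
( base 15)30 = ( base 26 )1j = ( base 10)45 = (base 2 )101101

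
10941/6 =3647/2 = 1823.50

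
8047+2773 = 10820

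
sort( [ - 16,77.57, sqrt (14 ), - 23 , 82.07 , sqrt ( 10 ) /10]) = [ -23, - 16, sqrt( 10)/10,  sqrt( 14),77.57,  82.07]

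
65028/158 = 411 + 45/79=411.57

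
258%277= 258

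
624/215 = 624/215 = 2.90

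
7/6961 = 7/6961 = 0.00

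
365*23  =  8395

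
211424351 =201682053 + 9742298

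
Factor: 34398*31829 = 1094853942  =  2^1*3^3*7^3*13^1 * 4547^1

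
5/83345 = 1/16669 = 0.00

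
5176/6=862 + 2/3  =  862.67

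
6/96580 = 3/48290  =  0.00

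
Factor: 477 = 3^2*53^1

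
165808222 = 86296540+79511682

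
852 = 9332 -8480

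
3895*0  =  0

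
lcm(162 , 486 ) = 486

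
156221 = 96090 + 60131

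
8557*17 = 145469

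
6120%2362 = 1396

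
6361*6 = 38166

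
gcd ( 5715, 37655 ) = 5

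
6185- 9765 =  -3580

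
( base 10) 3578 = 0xDFA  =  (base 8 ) 6772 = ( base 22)78E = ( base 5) 103303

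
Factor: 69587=7^1 * 9941^1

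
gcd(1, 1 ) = 1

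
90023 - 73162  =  16861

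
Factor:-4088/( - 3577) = 8/7 = 2^3 * 7^( - 1)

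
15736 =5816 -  - 9920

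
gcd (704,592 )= 16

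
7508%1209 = 254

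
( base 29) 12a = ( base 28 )14D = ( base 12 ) 639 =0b1110001101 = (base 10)909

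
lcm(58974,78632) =235896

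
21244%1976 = 1484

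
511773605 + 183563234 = 695336839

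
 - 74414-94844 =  - 169258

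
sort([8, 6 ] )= [6,  8 ]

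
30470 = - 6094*(  -  5) 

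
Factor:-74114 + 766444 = 692330 = 2^1*5^1*69233^1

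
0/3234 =0 = 0.00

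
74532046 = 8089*9214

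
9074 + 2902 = 11976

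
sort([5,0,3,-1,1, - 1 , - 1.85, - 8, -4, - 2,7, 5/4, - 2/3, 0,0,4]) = [-8, - 4, - 2, - 1.85,- 1, - 1, - 2/3,0,0,  0  ,  1,5/4,3, 4, 5,7] 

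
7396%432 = 52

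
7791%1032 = 567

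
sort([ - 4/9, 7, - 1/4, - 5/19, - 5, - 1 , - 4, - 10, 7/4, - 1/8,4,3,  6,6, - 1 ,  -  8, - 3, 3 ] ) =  [ - 10, - 8,- 5, - 4,  -  3,-1,-1,- 4/9, - 5/19,-1/4, - 1/8,  7/4 , 3 , 3, 4,  6,6 , 7] 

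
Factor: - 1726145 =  - 5^1*345229^1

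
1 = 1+0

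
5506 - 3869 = 1637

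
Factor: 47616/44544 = 31/29=29^( - 1)*31^1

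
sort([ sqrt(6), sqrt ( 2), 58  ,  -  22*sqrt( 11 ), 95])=[ - 22*sqrt(11),sqrt (2),sqrt(6 ), 58, 95]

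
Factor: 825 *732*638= 385288200 = 2^3*3^2 * 5^2*11^2*29^1*61^1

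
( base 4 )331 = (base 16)3d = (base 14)45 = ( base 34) 1r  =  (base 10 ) 61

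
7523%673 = 120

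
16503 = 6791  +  9712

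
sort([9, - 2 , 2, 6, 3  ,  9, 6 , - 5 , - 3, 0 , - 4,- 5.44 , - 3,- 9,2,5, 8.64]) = [ - 9, - 5.44 , - 5, - 4 , - 3, -3 , - 2,0,2 , 2,3, 5,6,  6, 8.64,9,9]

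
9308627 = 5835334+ 3473293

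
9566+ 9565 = 19131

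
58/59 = 58/59 = 0.98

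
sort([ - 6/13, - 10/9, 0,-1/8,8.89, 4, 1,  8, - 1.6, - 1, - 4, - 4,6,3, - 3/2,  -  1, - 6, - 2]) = [ - 6, - 4, - 4, - 2,-1.6, - 3/2, - 10/9, - 1 , - 1,-6/13, - 1/8, 0,1,3, 4,6,8,8.89]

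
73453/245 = 73453/245 = 299.81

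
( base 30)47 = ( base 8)177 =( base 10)127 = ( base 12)A7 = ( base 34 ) 3P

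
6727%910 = 357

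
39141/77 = 39141/77 = 508.32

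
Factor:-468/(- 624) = 3/4 = 2^( - 2)*3^1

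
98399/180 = 546+119/180 = 546.66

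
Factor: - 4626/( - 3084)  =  3/2 = 2^(-1 ) * 3^1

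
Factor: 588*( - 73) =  - 2^2 * 3^1* 7^2*73^1 = - 42924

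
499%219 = 61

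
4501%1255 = 736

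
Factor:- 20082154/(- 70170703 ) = 2^1*73^1 *173^( - 1)*263^1*523^1*405611^( - 1)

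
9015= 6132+2883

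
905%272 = 89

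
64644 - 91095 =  - 26451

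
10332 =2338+7994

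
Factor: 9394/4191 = 854/381 = 2^1 *3^( - 1 )*7^1*61^1*127^(  -  1 )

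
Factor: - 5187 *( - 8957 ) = 3^1*7^1 * 13^3*19^1 *53^1 = 46459959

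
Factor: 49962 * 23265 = 1162365930 = 2^1 * 3^3*5^1 * 11^2*47^1*  757^1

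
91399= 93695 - 2296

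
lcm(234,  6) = 234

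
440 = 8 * 55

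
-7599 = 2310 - 9909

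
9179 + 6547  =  15726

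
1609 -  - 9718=11327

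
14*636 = 8904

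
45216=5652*8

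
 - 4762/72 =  - 2381/36 =- 66.14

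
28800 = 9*3200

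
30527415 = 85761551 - 55234136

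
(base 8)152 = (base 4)1222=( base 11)97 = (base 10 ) 106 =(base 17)64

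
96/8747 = 96/8747 = 0.01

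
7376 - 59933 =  - 52557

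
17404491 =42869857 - 25465366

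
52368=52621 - 253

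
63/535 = 63/535 = 0.12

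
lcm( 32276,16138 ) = 32276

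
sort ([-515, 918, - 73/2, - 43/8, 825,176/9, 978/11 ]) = [ - 515 , - 73/2 , - 43/8 , 176/9, 978/11,825 , 918]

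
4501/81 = 55 + 46/81 = 55.57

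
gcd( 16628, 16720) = 4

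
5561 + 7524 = 13085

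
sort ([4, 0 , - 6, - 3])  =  [ - 6, - 3 , 0, 4] 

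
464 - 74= 390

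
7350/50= 147 = 147.00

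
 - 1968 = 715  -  2683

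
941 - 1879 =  - 938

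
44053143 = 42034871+2018272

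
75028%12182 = 1936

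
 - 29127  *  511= - 14883897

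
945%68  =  61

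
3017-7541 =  - 4524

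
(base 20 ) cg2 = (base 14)1C1C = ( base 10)5122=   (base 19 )E3B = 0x1402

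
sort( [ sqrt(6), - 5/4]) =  [ - 5/4, sqrt( 6 )] 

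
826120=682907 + 143213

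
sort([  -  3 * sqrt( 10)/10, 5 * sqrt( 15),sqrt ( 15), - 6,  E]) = [ - 6, -3*sqrt( 10 ) /10 , E,sqrt( 15), 5*sqrt( 15 ) ] 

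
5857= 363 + 5494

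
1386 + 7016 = 8402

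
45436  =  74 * 614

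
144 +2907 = 3051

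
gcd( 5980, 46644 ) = 1196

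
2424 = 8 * 303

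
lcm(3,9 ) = 9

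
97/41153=97/41153 = 0.00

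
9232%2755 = 967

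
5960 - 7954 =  - 1994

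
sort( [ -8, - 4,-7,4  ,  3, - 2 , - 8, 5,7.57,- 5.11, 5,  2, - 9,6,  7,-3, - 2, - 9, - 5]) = [ - 9, - 9, - 8, - 8,-7,  -  5.11, - 5, - 4, - 3,-2 , - 2,2,  3,  4,5, 5, 6,7,7.57]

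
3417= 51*67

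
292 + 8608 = 8900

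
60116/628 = 15029/157 = 95.73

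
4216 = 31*136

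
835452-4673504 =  - 3838052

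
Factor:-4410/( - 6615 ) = 2/3 = 2^1* 3^( - 1 ) 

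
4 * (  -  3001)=-12004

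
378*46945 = 17745210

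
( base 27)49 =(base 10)117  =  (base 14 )85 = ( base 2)1110101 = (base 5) 432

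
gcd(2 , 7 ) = 1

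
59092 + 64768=123860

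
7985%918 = 641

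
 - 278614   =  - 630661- - 352047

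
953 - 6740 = -5787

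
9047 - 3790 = 5257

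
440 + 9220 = 9660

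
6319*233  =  1472327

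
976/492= 244/123 = 1.98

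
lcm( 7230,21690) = 21690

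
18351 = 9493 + 8858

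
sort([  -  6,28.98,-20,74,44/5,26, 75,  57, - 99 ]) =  [ - 99,-20,-6, 44/5,26, 28.98, 57,74, 75]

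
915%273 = 96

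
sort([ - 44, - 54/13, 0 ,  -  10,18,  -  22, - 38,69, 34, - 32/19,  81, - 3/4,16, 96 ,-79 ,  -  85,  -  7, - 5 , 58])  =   [ - 85 , - 79 , - 44,- 38, - 22, - 10, - 7,-5, - 54/13,-32/19 , - 3/4,  0, 16 , 18 , 34, 58,69,  81 , 96]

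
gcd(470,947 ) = 1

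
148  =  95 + 53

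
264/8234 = 132/4117 = 0.03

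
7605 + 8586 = 16191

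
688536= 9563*72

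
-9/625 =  - 9/625 = - 0.01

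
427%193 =41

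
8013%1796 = 829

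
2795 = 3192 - 397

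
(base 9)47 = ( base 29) 1e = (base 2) 101011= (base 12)37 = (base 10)43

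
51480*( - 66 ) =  - 3397680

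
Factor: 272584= 2^3 * 13^1 * 2621^1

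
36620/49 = 747 +17/49 = 747.35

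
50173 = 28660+21513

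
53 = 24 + 29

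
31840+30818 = 62658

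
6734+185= 6919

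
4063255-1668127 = 2395128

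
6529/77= 84+61/77=84.79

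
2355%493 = 383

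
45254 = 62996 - 17742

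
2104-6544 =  - 4440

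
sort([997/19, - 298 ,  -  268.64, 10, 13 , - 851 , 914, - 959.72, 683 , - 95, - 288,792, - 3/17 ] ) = [ - 959.72,  -  851,  -  298, - 288, - 268.64, - 95 , - 3/17,10 , 13,997/19, 683,792,  914] 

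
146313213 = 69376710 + 76936503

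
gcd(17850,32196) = 6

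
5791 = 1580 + 4211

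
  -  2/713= - 1 + 711/713 = - 0.00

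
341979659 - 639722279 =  - 297742620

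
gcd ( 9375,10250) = 125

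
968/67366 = 484/33683 = 0.01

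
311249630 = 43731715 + 267517915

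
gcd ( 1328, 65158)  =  2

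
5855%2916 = 23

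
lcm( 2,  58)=58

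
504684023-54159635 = 450524388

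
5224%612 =328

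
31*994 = 30814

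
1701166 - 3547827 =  - 1846661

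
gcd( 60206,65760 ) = 2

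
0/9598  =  0 = 0.00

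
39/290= 39/290 = 0.13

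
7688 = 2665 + 5023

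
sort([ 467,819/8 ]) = [ 819/8,467] 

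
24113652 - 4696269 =19417383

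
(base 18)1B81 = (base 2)10010101000101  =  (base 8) 22505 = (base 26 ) E2P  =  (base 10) 9541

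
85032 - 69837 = 15195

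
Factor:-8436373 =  - 11^1*766943^1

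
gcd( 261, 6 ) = 3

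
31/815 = 31/815=   0.04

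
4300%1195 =715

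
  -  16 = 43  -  59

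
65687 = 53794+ 11893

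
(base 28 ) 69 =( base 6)453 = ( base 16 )b1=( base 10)177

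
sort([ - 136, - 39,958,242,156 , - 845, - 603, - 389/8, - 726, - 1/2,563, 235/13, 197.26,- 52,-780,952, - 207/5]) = [ - 845, - 780, - 726, - 603,  -  136,-52,  -  389/8, - 207/5  , - 39, - 1/2,235/13,156, 197.26,242,563, 952, 958 ]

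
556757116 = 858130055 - 301372939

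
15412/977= 15412/977 =15.77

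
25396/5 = 25396/5=5079.20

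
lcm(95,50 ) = 950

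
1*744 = 744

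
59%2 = 1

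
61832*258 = 15952656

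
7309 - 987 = 6322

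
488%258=230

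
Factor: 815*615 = 501225 = 3^1 * 5^2 * 41^1*163^1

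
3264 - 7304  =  -4040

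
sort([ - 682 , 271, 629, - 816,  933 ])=[ - 816, - 682,  271, 629, 933]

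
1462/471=1462/471 = 3.10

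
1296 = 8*162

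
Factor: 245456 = 2^4*23^2*29^1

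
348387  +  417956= 766343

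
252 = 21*12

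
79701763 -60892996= 18808767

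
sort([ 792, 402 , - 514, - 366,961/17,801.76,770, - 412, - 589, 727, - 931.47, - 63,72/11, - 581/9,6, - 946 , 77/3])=[ - 946, - 931.47, - 589, - 514, - 412, - 366 , - 581/9, - 63,6,  72/11,77/3,961/17,  402, 727, 770 , 792, 801.76]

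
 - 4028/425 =-4028/425 = -9.48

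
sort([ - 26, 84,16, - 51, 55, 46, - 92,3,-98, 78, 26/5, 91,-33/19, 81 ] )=[ - 98,-92, - 51,- 26, - 33/19, 3, 26/5,16,  46, 55,  78, 81,84, 91]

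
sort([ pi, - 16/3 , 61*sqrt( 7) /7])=[ - 16/3, pi,  61* sqrt(7)/7 ] 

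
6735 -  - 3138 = 9873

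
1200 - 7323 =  - 6123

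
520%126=16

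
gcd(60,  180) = 60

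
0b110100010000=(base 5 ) 101334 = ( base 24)5j8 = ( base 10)3344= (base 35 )2pj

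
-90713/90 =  - 90713/90=-  1007.92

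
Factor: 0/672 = 0  =  0^1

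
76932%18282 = 3804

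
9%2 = 1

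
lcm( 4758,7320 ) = 95160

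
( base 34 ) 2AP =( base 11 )2014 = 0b101001110101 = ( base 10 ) 2677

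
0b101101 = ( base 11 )41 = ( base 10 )45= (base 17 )2B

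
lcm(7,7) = 7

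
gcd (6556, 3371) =1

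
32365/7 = 32365/7 = 4623.57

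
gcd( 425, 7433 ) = 1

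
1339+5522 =6861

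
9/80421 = 3/26807= 0.00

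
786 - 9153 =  - 8367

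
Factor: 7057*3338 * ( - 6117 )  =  -2^1 * 3^1 * 1669^1 * 2039^1*7057^1=- 144093679122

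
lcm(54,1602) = 4806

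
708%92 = 64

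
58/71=58/71 =0.82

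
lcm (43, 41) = 1763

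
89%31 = 27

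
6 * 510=3060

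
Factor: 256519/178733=587/409=409^( - 1) *587^1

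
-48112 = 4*(  -  12028) 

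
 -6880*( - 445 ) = 3061600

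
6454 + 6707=13161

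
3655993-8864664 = -5208671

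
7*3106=21742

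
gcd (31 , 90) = 1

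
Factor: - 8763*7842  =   - 68719446 = - 2^1*3^2*23^1*  127^1*1307^1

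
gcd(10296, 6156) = 36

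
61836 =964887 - 903051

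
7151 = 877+6274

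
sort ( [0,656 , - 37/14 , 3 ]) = [ - 37/14, 0,3,656 ]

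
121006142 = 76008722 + 44997420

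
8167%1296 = 391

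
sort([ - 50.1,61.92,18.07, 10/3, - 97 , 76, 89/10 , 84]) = [ - 97,-50.1, 10/3,89/10,18.07,61.92 , 76,84]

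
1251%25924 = 1251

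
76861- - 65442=142303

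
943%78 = 7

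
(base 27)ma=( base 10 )604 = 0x25c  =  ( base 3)211101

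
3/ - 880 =  -  1 +877/880 = -0.00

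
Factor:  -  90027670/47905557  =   - 2^1*3^( - 1 )*5^1*7^( - 1 )*61^(-1)* 2531^1*3557^1*37397^(-1)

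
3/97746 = 1/32582 = 0.00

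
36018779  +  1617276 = 37636055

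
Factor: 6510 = 2^1 * 3^1*5^1*7^1*31^1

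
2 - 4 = -2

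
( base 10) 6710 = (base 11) 5050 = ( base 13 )3092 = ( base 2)1101000110110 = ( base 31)6ue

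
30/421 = 30/421 = 0.07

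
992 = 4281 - 3289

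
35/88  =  35/88=0.40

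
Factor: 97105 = 5^1*19421^1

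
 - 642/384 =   -  107/64 = - 1.67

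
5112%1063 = 860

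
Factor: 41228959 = 43^1*311^1 * 3083^1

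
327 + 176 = 503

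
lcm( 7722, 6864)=61776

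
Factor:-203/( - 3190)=7/110 = 2^ ( - 1)*5^( - 1)*7^1*11^( - 1)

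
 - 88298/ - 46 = 1919 + 12/23 =1919.52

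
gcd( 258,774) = 258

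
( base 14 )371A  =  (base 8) 22634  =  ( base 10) 9628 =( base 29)bd0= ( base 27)D5G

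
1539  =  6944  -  5405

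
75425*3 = 226275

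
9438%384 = 222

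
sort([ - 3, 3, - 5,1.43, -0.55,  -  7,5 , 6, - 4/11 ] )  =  [-7, - 5, - 3, - 0.55,-4/11, 1.43,3, 5,6 ]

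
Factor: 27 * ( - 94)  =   - 2538 = - 2^1*3^3*47^1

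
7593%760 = 753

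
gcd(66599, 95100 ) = 1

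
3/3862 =3/3862 = 0.00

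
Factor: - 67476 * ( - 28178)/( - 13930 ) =-950669364/6965= - 2^2 *3^1*5^( - 1)*7^( - 1)*73^1 * 193^1*199^( - 1 )*5623^1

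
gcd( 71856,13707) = 9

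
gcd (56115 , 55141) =1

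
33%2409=33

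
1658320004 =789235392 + 869084612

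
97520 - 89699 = 7821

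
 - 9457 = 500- 9957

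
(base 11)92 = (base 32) 35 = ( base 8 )145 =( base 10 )101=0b1100101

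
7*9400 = 65800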